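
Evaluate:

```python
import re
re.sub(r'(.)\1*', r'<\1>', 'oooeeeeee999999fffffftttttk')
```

'<o><e><9><f><t><k>'

`\1` is not a pattern — it's the concrete string captured by group 1, re-applied verbatim.
Each match is replaced using the text its own group 1 captured.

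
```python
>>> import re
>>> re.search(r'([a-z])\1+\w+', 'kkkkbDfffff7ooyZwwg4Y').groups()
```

('k',)

The match spans [0:21] → 'kkkkbDfffff7ooyZwwg4Y'.
Captured: group 1 = 'k'.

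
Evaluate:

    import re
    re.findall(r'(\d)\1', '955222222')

`\1` has to match the exact text group 1 already captured.
Scanning left to right: at [1:3] match '55', group 1 = '5'; at [3:5] match '22', group 1 = '2'; at [5:7] match '22', group 1 = '2'; at [7:9] match '22', group 1 = '2'.
With a single group, `findall` returns only what that group captured — 4 items.

['5', '2', '2', '2']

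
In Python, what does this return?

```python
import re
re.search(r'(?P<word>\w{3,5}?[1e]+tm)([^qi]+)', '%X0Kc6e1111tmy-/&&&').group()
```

'X0Kc6e1111tmy-/&&&'

The pattern matches 3 to 5 of a word character (lazy), then one or more of one of [1e], then the literal 'tm' (captured as 'word'); then one or more of any character except [qi] (captured).
`search` walks the string left to right and returns the first match it finds.
The match spans [1:19] → 'X0Kc6e1111tmy-/&&&'.
Captured: group 1 = 'X0Kc6e1111tm', group 2 = 'y-/&&&'.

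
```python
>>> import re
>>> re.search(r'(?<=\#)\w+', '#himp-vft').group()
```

Lookahead/lookbehind check context without consuming it, so the matched span excludes the asserted characters.
The match spans [1:5] → 'himp'.

'himp'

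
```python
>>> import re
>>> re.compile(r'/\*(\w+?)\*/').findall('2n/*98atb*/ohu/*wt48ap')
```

['98atb']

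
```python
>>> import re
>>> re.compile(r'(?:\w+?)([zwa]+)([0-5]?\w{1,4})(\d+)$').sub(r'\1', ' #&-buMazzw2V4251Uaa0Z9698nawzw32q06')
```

' #&-awzw'

This matches one or more of a word character (lazy) (non-capturing group); then one or more of one of [zwa] (captured); then optionally a character in [0-5], then 1 to 4 of a word character (captured); then one or more of a digit (captured); then anchored at the end.
`\1` in the replacement pulls in group 1's text for each match.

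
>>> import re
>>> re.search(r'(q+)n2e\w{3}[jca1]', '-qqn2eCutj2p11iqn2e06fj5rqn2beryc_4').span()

The match spans [1:10] → 'qqn2eCutj'.

(1, 10)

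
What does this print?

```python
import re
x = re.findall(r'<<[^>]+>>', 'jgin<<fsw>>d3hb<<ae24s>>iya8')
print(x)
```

No capturing groups, so `findall` returns the 2 full match strings.

['<<fsw>>', '<<ae24s>>']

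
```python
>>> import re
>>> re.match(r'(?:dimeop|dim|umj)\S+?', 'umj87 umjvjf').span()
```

(0, 4)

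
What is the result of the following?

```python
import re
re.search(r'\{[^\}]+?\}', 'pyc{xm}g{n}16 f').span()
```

The match spans [3:7] → '{xm}'.

(3, 7)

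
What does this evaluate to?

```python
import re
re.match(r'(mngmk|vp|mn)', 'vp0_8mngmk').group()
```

`re.match` only tries the pattern at the start of the string.
The match spans [0:2] → 'vp'.
Captured: group 1 = 'vp'.

'vp'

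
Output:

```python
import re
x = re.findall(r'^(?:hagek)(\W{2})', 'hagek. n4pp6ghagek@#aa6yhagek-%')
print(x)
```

Pattern: anchored at the start of the string; then the literal 'ha', then the literal 'gek' (non-capturing group); then exactly 2 of a non-word character (captured).
With a single group, `findall` returns only what that group captured — 1 item.

['. ']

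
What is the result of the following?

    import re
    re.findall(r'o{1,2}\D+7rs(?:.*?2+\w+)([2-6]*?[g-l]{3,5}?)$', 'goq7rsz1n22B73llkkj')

['kkj']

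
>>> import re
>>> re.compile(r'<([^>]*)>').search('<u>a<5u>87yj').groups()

`search` walks the string left to right and returns the first match it finds.
The match spans [0:3] → '<u>'.
Captured: group 1 = 'u'.

('u',)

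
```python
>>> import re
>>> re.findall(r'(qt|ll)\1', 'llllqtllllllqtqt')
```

['ll', 'll', 'qt']

The backreference `\1` re-matches whatever the first group consumed, character for character.
Walking the string: at [0:4] match 'llll', group 1 = 'll'; at [6:10] match 'llll', group 1 = 'll'; at [12:16] match 'qtqt', group 1 = 'qt'.
Because there's exactly one group, `findall` drops the full match and keeps group 1 from each hit.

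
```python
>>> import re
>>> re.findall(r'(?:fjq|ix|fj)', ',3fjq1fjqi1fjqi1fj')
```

['fjq', 'fjq', 'fjq', 'fj']

Branches in `(...|...)` are attempted left-to-right; the first branch that allows the whole pattern to succeed is taken.
Matches: at [2:5] → 'fjq'; at [6:9] → 'fjq'; at [11:14] → 'fjq'; at [16:18] → 'fj'.
No capturing groups, so `findall` returns the 4 full match strings.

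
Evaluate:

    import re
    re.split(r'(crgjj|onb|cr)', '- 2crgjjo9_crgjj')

Alternation isn't longest-match — the leftmost alternative that fits at this position is chosen.
Matches to split on: at [3:8] → 'crgjj'; at [11:16] → 'crgjj'.
`re.split` interleaves the captured-group text with the surrounding fragments.

['- 2', 'crgjj', 'o9_', 'crgjj', '']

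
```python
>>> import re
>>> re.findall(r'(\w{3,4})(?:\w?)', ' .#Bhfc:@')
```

['Bhfc']

Because there's exactly one group, `findall` drops the full match and keeps group 1 from the one hit.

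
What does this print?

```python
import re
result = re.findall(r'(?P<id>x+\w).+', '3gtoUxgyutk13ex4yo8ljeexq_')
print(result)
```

Pattern: one or more of the literal 'x', then a word character (captured as 'id'); then one or more of any character.
Walking the string: at [5:26] match 'xgyutk13ex4yo8ljeexq_', group 1 = 'xg'.
Because there's exactly one group, `findall` drops the full match and keeps group 1 from the one hit.

['xg']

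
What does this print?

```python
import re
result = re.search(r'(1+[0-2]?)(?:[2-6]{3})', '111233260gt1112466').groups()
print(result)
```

The match spans [0:7] → '1112332'.
Captured: group 1 = '1112'.

('1112',)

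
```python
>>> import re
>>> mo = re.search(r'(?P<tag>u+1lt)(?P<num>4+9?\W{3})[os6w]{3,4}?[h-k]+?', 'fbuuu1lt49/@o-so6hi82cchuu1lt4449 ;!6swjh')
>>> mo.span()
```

The pattern matches one or more of the literal 'u', then the literal '1lt' (captured as 'tag'); then one or more of a literal '4', then optionally a literal '9', then exactly 3 of a non-word character (captured as 'num'); then 3 to 4 of one of [os6w] (lazy); then one or more of a character in [h-k] (lazy).
A `+?`/`*?`/`{m,n}?` starts at its minimum and grows only as far as needed for what follows to match.
Unlike `match`, `search` isn't anchored — it looks for the pattern anywhere in the string.
The match spans [24:40] → 'uu1lt4449 ;!6swj'.
Captured: group 1 = 'uu1lt', group 2 = '4449 ;!'.

(24, 40)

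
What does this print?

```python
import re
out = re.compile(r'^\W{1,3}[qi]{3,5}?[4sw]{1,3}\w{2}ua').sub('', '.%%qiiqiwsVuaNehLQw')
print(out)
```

Pattern: anchored at the start of the string; then 1 to 3 of a non-word character, then 3 to 5 of one of [qi] (lazy), then 1 to 3 of one of [4sw]; then exactly 2 of a word character, then the literal 'ua'.
Matches: at [0:13] → '.%%qiiqiwsVua'.
`sub` substitutes '' at each match site.

NehLQw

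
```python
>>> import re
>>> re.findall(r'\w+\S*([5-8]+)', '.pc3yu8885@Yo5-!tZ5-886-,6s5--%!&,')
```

The pattern matches one or more of a word character, then zero or more of a non-whitespace character; then one or more of a character in [5-8] (captured).
Scanning left to right: at [1:28] match 'pc3yu8885@Yo5-!tZ5-886-,6s5', group 1 = '5'.
`findall` collects group 1 from the one match (1 total).

['5']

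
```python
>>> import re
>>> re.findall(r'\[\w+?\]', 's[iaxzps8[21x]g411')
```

['[21x]']

Walking the string: at [9:14] → '[21x]'.
With no groups in the pattern, `findall` gives back each whole match — 1 here.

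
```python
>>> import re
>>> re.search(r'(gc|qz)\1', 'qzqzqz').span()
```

A backreference is literal: `\1` must see the identical characters the first group matched.
`re.search` scans for the first position where the pattern succeeds.
The match spans [0:4] → 'qzqz'.
Captured: group 1 = 'qz'.

(0, 4)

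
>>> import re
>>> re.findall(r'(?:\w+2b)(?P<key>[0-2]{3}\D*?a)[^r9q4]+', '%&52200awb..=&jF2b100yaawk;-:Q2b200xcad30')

['100ya']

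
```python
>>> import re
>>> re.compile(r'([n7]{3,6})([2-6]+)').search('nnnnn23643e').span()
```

Pattern: 3 to 6 of one of [n7] (captured); then one or more of a character in [2-6] (captured).
`search` walks the string left to right and returns the first match it finds.
The match spans [0:10] → 'nnnnn23643'.
Captured: group 1 = 'nnnnn', group 2 = '23643'.

(0, 10)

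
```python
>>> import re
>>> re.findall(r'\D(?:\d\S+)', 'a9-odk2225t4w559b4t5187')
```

This matches a non-digit; then a digit, then one or more of a non-whitespace character (non-capturing group).
Walking the string: at [0:23] → 'a9-odk2225t4w559b4t5187'.
Since nothing is captured, `findall` lists the 1 matched substring directly.

['a9-odk2225t4w559b4t5187']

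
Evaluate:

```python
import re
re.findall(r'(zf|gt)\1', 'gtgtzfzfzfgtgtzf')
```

['gt', 'zf', 'gt']

A backreference is literal: `\1` must see the identical characters the first group matched.
Walking the string: at [0:4] match 'gtgt', group 1 = 'gt'; at [4:8] match 'zfzf', group 1 = 'zf'; at [10:14] match 'gtgt', group 1 = 'gt'.
Because there's exactly one group, `findall` drops the full match and keeps group 1 from each hit.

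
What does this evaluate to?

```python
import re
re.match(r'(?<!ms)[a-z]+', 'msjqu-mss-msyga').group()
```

'msjqu'

Because the assertion is negative and zero-width, positions next to the forbidden text are skipped.
`re.match` only tries the pattern at the start of the string.
The match spans [0:5] → 'msjqu'.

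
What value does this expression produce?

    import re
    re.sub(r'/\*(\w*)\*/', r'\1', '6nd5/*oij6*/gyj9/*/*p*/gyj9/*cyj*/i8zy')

'6nd5oij6gyj9/*pgyj9cyji8zy'

Matches: at [4:12] → '/*oij6*/'; at [18:23] → '/*p*/'; at [27:34] → '/*cyj*/'.
Each match is replaced using the text its own group 1 captured.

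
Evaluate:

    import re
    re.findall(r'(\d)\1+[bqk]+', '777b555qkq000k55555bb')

After group 1 captures some text, `\1` only succeeds where that same text appears again.
Matches: at [0:4] match '777b', group 1 = '7'; at [4:10] match '555qkq', group 1 = '5'; at [10:14] match '000k', group 1 = '0'; at [14:21] match '55555bb', group 1 = '5'.
`findall` collects group 1 from each match (4 total).

['7', '5', '0', '5']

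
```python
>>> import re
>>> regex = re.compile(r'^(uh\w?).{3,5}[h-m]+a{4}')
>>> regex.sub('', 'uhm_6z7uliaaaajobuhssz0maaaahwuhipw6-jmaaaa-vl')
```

'jobuhssz0maaaahwuhipw6-jmaaaa-vl'

The pattern matches anchored at the start of the string; then the literal 'uh', then optionally a word character (captured); then 3 to 5 of any character, then one or more of a character in [h-m], then exactly 4 of the literal 'a'.
Matches: at [0:14] → 'uhm_6z7uliaaaa'.
`sub` substitutes '' at each match site.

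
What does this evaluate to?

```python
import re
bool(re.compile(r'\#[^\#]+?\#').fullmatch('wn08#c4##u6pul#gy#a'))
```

For `fullmatch`, every character of the input must be accounted for by the pattern.
Here there's no way to consume every character, so the call returns None, and `bool(None)` is False.

False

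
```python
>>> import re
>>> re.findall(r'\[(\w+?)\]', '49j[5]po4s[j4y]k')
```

Walking the string: at [3:6] match '[5]', group 1 = '5'; at [10:15] match '[j4y]', group 1 = 'j4y'.
Because there's exactly one group, `findall` drops the full match and keeps group 1 from each hit.

['5', 'j4y']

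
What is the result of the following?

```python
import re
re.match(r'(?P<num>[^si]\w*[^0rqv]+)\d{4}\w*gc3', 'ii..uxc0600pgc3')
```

This matches any character except [si], then zero or more of a word character, then one or more of any character except [0rqv] (captured as 'num'); then exactly 4 of a digit, then zero or more of a word character, then the literal 'gc3'.
`re.match` won't scan ahead — the pattern has to work from the very first character.
Here the pattern fails at index 0, so the call returns None.

None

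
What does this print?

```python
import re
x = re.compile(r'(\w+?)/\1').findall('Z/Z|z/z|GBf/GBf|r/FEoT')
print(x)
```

`\1` is not a pattern — it's the concrete string captured by group 1, re-applied verbatim.
With a single group, `findall` returns only what that group captured — 3 items.

['Z', 'z', 'GBf']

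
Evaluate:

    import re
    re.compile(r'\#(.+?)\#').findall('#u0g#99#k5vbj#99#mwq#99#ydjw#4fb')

Lazy quantifiers expand one character at a time until the remainder of the pattern can match.
Scanning left to right: at [0:5] match '#u0g#', group 1 = 'u0g'; at [7:14] match '#k5vbj#', group 1 = 'k5vbj'; at [16:21] match '#mwq#', group 1 = 'mwq'; at [23:29] match '#ydjw#', group 1 = 'ydjw'.
Because there's exactly one group, `findall` drops the full match and keeps group 1 from each hit.

['u0g', 'k5vbj', 'mwq', 'ydjw']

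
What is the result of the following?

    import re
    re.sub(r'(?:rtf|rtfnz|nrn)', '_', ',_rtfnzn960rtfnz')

Alternation isn't longest-match — the leftmost alternative that fits at this position is chosen.
Matches: at [2:5] → 'rtf'; at [11:14] → 'rtf'.
Each match is replaced by '_'.

',__nzn960_nz'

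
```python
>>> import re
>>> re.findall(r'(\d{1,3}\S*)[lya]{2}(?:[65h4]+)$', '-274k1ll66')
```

['274k1']

The pattern matches 1 to 3 of a digit, then zero or more of a non-whitespace character (captured); then exactly 2 of one of [lya]; then one or more of one of [65h4] (non-capturing group); then anchored at the end.
Matches: at [1:10] match '274k1ll66', group 1 = '274k1'.
`findall` collects group 1 from the one match (1 total).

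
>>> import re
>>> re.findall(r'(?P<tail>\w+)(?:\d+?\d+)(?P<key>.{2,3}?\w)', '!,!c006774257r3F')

This matches one or more of a word character (captured as 'tail'); then one or more of a digit (lazy), then one or more of a digit (non-capturing group); then 2 to 3 of any character (lazy), then a word character (captured as 'key').
Walking the string: at [3:16] match 'c006774257r3F', groups = ('c0067742', 'r3F').
Multiple groups make `findall` return tuples — one 2-tuple for the one match.

[('c0067742', 'r3F')]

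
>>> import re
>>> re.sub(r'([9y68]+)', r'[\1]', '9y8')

The replacement refers to a captured group, so each match is rewritten using its own captured text.

'[9y8]'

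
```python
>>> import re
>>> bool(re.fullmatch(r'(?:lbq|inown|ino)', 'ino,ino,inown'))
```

False

For `fullmatch`, every character of the input must be accounted for by the pattern.
Here the pattern can't cover the whole string, so the call returns None, and `bool(None)` is False.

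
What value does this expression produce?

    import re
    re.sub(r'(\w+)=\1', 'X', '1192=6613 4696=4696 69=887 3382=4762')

'1192=6613 X 69=887 3382=4762'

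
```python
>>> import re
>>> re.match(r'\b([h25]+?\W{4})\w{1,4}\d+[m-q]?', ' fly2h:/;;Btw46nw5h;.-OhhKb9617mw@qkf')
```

None

With `match`, the pattern is implicitly anchored at the beginning.
Here the string doesn't start with a match, so the call returns None.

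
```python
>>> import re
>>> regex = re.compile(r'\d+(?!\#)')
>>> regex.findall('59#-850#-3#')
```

['5', '85']

Because the assertion is negative and zero-width, positions next to the forbidden text are skipped.
Matches: at [0:1] → '5'; at [4:6] → '85'.
With no groups in the pattern, `findall` gives back each whole match — 2 here.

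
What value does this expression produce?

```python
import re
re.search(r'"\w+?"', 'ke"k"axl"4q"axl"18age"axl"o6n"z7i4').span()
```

`re.search` tries every starting position until one works.
The match spans [2:5] → '"k"'.

(2, 5)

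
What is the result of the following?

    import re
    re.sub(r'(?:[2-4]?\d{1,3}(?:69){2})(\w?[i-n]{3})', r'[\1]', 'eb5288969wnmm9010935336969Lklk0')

This matches optionally a character in [2-4], then 1 to 3 of a digit, then the literal '69' repeated 2 times (non-capturing group); then optionally a word character, then exactly 3 of a character in [i-n] (captured).
Matches: at [18:30] → '35336969Lklk'.
The replacement refers to a captured group, so each match is rewritten using its own captured text.

'eb5288969wnmm90109[Lklk]0'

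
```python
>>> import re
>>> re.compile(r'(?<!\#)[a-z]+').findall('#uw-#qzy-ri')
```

['w', 'zy', 'ri']

`(?!…)`/`(?<!…)` only lets a position through if the neighbouring text does NOT match; no characters are consumed.
Walking the string: at [2:3] → 'w'; at [6:8] → 'zy'; at [9:11] → 'ri'.
`findall` yields the raw match text (3 of them) because the pattern has no groups.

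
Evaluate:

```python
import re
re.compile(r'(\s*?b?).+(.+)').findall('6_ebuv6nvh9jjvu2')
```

Pattern: zero or more of whitespace (lazy), then optionally a literal 'b' (captured); then one or more of any character; then one or more of any character (captured).
Walking the string: at [0:16] match '6_ebuv6nvh9jjvu2', groups = ('', '2').
Multiple groups make `findall` return tuples — one 2-tuple for the one match.

[('', '2')]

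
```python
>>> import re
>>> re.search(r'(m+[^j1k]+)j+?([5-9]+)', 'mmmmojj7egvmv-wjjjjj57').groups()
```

('mmmmo', '7')

This matches one or more of the literal 'm', then one or more of any character except [j1k] (captured); then one or more of a literal 'j' (lazy); then one or more of a character in [5-9] (captured).
`re.search` scans for the first position where the pattern succeeds.
The match spans [0:8] → 'mmmmojj7'.
Captured: group 1 = 'mmmmo', group 2 = '7'.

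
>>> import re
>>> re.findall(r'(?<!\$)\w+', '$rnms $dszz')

['nms', 'szz']

Because the assertion is negative and zero-width, positions next to the forbidden text are skipped.
`findall` yields the raw match text (2 of them) because the pattern has no groups.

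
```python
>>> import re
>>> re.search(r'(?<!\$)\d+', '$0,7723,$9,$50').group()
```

'7723'

A negative assertion filters positions out without eating any characters.
`search` walks the string left to right and returns the first match it finds.
The match spans [3:7] → '7723'.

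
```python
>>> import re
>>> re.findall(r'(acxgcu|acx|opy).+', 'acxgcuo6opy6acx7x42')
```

['acxgcu']

The regex engine tests alternatives in the order written; an earlier branch that matches wins even if a later one would match more.
Walking the string: at [0:19] match 'acxgcuo6opy6acx7x42', group 1 = 'acxgcu'.
With a single group, `findall` returns only what that group captured — 1 item.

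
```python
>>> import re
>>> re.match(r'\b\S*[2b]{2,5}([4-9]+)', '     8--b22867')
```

This matches a word boundary (`\b`, zero-width); then zero or more of a non-whitespace character, then 2 to 5 of one of [2b]; then one or more of a character in [4-9] (captured).
`re.match` won't scan ahead — the pattern has to work from the very first character.
Here position 0 doesn't satisfy it, so the call returns None.

None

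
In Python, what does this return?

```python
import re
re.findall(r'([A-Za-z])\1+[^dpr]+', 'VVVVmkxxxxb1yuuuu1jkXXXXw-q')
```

After group 1 captures some text, `\1` only succeeds where that same text appears again.
With a single group, `findall` returns only what that group captured — 1 item.

['V']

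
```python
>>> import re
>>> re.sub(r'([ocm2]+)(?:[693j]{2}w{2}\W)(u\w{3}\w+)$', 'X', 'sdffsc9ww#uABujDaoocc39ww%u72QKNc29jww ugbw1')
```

The pattern matches one or more of one of [ocm2] (captured); then exactly 2 of one of [693j], then exactly 2 of a literal 'w', then a non-word character (non-capturing group); then a literal 'u', then exactly 3 of a word character, then one or more of a word character (captured); then anchored at the end.
`sub` substitutes 'X' at each match site.

'sdffsc9ww#uABujDaoocc39ww%u72QKNX'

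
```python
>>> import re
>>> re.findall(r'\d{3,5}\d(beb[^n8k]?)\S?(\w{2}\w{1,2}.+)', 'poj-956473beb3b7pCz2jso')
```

This matches 3 to 5 of a digit, then a digit; then the literal 'beb', then optionally any character except [n8k] (captured); then optionally a non-whitespace character; then exactly 2 of a word character, then 1 to 2 of a word character, then one or more of any character (captured).
Matches: at [4:23] match '956473beb3b7pCz2jso', groups = ('beb3', '7pCz2jso').
Multiple groups make `findall` return tuples — one 2-tuple for the one match.

[('beb3', '7pCz2jso')]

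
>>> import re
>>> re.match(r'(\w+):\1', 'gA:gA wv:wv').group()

'gA:gA'

`match` is anchored at position 0; if the pattern doesn't fit there, it returns None.
The match spans [0:5] → 'gA:gA'.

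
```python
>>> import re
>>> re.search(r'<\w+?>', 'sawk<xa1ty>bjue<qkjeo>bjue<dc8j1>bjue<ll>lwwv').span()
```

The match spans [4:11] → '<xa1ty>'.

(4, 11)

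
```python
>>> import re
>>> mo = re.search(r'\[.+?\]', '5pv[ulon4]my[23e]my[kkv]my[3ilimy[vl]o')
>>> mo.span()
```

(3, 10)

With the lazy modifier that quantifier settles for the fewest repetitions that let the rest of the pattern succeed (the atoms after it are unaffected and can still be greedy).
`re.search` tries every starting position until one works.
The match spans [3:10] → '[ulon4]'.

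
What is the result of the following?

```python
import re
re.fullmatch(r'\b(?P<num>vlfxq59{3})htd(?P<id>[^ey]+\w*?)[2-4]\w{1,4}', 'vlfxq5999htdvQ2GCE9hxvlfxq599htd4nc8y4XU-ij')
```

`re.fullmatch` is like wrapping the pattern in `^…$` (in single-line mode).
Here the string isn't matched end-to-end, so the call returns None.

None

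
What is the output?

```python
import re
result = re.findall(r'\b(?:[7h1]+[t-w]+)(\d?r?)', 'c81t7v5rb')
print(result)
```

[]

With a single group, `findall` returns only what that group captured — 0 items.
Nothing in the string satisfies the pattern, so the list is empty.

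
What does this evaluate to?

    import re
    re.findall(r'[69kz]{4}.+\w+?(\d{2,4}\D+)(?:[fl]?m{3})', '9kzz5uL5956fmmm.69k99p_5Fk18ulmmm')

['18ul']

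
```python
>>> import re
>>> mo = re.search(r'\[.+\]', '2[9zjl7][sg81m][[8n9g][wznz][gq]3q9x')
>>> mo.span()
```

`re.search` tries every starting position until one works.
The match spans [1:32] → '[9zjl7][sg81m][[8n9g][wznz][gq]'.

(1, 32)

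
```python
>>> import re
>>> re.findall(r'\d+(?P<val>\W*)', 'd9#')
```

['#']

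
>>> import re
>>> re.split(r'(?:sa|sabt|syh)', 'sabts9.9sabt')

['', 'bts9.9', 'bt']

`|` is ordered: at each position the engine commits to the first alternative that works.
Each match becomes a cut point; 3 segments remain.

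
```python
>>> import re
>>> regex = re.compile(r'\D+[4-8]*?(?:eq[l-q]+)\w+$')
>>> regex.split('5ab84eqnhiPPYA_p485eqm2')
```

This matches one or more of a non-digit, then zero or more of a character in [4-8] (lazy); then the literal 'eq', then one or more of a character in [l-q] (non-capturing group); then one or more of a word character; then anchored at the end.
The string is cut at each match, leaving 2 pieces.

['5', '']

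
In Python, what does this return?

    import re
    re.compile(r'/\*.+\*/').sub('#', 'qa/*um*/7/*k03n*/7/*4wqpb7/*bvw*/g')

Matches: at [2:33] → '/*um*/7/*k03n*/7/*4wqpb7/*bvw*/'.
`sub` substitutes '#' at each match site.

'qa#g'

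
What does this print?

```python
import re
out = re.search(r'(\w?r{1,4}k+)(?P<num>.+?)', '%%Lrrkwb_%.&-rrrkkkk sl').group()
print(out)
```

Lrrkw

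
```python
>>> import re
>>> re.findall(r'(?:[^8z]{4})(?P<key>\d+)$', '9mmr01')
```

['01']

Pattern: exactly 4 of any character except [8z] (non-capturing group); then one or more of a digit (captured as 'key'); then anchored at the end.
`findall` collects group 1 from the one match (1 total).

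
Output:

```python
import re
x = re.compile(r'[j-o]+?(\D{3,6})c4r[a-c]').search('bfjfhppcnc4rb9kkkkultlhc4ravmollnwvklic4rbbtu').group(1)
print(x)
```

fhppcn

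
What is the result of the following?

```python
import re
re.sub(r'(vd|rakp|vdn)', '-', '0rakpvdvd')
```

`sub` substitutes '-' at each match site.

'0---'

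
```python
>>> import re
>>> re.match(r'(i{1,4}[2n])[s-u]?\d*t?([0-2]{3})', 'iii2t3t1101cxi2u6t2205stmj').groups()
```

The match spans [0:10] → 'iii2t3t110'.
Captured: group 1 = 'iii2', group 2 = '110'.

('iii2', '110')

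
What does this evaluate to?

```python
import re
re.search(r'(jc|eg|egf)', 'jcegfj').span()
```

(0, 2)

The match spans [0:2] → 'jc'.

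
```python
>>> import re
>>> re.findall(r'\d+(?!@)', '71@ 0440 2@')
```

Because the assertion is negative and zero-width, positions next to the forbidden text are skipped.
No capturing groups, so `findall` returns the 2 full match strings.

['7', '0440']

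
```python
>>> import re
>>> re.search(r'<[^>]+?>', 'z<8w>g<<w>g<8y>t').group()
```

'<8w>'

The match spans [1:5] → '<8w>'.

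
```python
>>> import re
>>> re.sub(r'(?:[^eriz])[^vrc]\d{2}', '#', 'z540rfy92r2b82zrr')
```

The pattern matches any character except [eriz] (non-capturing group); then any character except [vrc], then exactly 2 of a digit.
Matches: at [5:9] → 'fy92'; at [10:14] → '2b82'.
Every occurrence is swapped for '#'.

'z540r#r#zrr'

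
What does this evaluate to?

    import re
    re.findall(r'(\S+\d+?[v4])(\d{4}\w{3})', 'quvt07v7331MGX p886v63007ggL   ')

[('quvt07v', '7331MGX'), ('p886v', '63007gg')]

The pattern matches one or more of a non-whitespace character, then one or more of a digit (lazy), then one of [v4] (captured); then exactly 4 of a digit, then exactly 3 of a word character (captured).
Scanning left to right: at [0:14] match 'quvt07v7331MGX', groups = ('quvt07v', '7331MGX'); at [15:27] match 'p886v63007gg', groups = ('p886v', '63007gg').
`findall` packs the 2 group values into a tuple for every match.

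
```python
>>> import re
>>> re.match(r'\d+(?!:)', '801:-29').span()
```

(0, 2)

The negative lookaround is zero-width — it rules out positions where the adjacent text would match, without consuming anything.
`match` is anchored at position 0; if the pattern doesn't fit there, it returns None.
The match spans [0:2] → '80'.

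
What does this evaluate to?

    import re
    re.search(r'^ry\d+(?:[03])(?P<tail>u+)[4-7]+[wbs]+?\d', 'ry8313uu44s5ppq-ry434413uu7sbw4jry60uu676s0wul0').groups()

('uu',)

The pattern matches anchored at the start of the string; then the literal 'ry', then one or more of a digit; then one of [03] (non-capturing group); then one or more of a literal 'u' (captured as 'tail'); then one or more of a character in [4-7], then one or more of one of [wbs] (lazy), then a digit.
Unlike `match`, `search` isn't anchored — it looks for the pattern anywhere in the string.
The match spans [0:12] → 'ry8313uu44s5'.
Captured: group 1 = 'uu'.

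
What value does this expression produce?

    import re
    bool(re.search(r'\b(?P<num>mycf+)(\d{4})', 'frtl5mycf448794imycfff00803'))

Here the pattern never matches, so the call returns None, and `bool(None)` is False.

False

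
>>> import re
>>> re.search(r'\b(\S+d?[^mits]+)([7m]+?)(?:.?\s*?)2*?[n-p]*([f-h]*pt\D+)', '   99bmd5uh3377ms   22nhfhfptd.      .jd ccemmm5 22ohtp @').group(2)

'm'

The pattern matches a word boundary (`\b`, zero-width); then one or more of a non-whitespace character, then optionally a literal 'd', then one or more of any character except [mits] (captured); then one or more of one of [7m] (lazy) (captured); then optionally any character, then zero or more of whitespace (lazy) (non-capturing group); then zero or more of the literal '2' (lazy), then zero or more of a character in [n-p]; then zero or more of a character in [f-h], then the literal 'pt', then one or more of a non-digit (captured).
`search` walks the string left to right and returns the first match it finds.
The match spans [3:47] → '99bmd5uh3377ms   22nhfhfptd.      .jd ccemmm'.
Captured: group 1 = '99bmd5uh3377', group 2 = 'm', group 3 = 'hfhfptd.      .jd ccemmm'.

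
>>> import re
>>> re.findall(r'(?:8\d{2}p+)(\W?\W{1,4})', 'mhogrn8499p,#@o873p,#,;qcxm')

The pattern matches the literal '8', then exactly 2 of a digit, then one or more of a literal 'p' (non-capturing group); then optionally a non-word character, then 1 to 4 of a non-word character (captured).
Walking the string: at [15:23] match '873p,#,;', group 1 = ',#,;'.
With a single group, `findall` returns only what that group captured — 1 item.

[',#,;']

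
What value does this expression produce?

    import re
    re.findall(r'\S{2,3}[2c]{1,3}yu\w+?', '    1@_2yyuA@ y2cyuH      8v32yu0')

With no groups in the pattern, `findall` gives back each whole match — 2 here.

['y2cyuH', '8v32yu0']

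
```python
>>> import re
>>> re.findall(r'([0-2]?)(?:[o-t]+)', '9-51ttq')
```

['1']

The pattern matches optionally a character in [0-2] (captured); then one or more of a character in [o-t] (non-capturing group).
Matches: at [3:7] match '1ttq', group 1 = '1'.
`findall` collects group 1 from the one match (1 total).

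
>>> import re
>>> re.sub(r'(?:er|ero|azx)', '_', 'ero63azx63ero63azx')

'_o63_63_o63_'

Branches in `(...|...)` are attempted left-to-right; the first branch that allows the whole pattern to succeed is taken.
Matches: at [0:2] → 'er'; at [5:8] → 'azx'; at [10:12] → 'er'; at [15:18] → 'azx'.
Each match is replaced by '_'.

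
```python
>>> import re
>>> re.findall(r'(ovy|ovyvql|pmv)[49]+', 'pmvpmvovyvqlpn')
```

[]

One capturing group, so `findall` returns just the captured substring from each match — 0 in all.
Nothing in the string satisfies the pattern, so the list is empty.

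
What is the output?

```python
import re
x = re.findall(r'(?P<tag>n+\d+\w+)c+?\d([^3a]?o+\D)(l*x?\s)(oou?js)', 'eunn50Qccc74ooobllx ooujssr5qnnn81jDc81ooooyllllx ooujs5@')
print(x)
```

[('nn50Qcc', '4ooob', 'llx ', 'ooujs'), ('nnn81jD', '1ooooy', 'llllx ', 'ooujs')]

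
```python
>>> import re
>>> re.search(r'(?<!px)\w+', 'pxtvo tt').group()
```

'pxtvo'

Because the assertion is negative and zero-width, positions next to the forbidden text are skipped.
Unlike `match`, `search` isn't anchored — it looks for the pattern anywhere in the string.
The match spans [0:5] → 'pxtvo'.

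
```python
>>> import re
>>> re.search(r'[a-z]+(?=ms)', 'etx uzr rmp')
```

Because the assertion is zero-width, the text it checks is not consumed and won't appear in the result.
Unlike `match`, `search` isn't anchored — it looks for the pattern anywhere in the string.
Here nothing in the string fits, so the call returns None.

None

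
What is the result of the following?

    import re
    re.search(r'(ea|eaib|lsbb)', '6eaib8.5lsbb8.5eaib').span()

The regex engine tests alternatives in the order written; an earlier branch that matches wins even if a later one would match more.
The match spans [1:3] → 'ea'.

(1, 3)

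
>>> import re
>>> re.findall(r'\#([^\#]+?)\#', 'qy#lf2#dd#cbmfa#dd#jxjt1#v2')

['lf2', 'cbmfa', 'jxjt1']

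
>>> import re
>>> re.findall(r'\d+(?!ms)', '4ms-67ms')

A negative assertion filters positions out without eating any characters.
Matches: at [4:5] → '6'.
`findall` yields the raw match text (1 of them) because the pattern has no groups.

['6']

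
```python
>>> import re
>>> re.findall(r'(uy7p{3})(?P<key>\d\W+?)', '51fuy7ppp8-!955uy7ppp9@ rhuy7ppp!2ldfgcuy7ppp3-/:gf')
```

A `+?`/`*?`/`{m,n}?` starts at its minimum and grows only as far as needed for what follows to match.
`findall` packs the 2 group values into a tuple for every match.

[('uy7ppp', '8-'), ('uy7ppp', '9@'), ('uy7ppp', '3-')]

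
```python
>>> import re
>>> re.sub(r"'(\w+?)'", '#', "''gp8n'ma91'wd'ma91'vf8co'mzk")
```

"'#ma91#ma91#mzk"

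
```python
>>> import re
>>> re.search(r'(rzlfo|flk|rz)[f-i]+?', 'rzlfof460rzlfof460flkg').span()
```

The match spans [0:6] → 'rzlfof'.

(0, 6)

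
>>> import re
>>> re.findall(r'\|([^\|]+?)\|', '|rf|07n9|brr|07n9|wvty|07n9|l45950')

['rf', 'brr', 'wvty']

Matches: at [0:4] match '|rf|', group 1 = 'rf'; at [8:13] match '|brr|', group 1 = 'brr'; at [17:23] match '|wvty|', group 1 = 'wvty'.
With a single group, `findall` returns only what that group captured — 3 items.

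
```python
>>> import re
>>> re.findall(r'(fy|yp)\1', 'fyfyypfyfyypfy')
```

The backreference `\1` re-matches whatever the first group consumed, character for character.
`findall` collects group 1 from each match (2 total).

['fy', 'fy']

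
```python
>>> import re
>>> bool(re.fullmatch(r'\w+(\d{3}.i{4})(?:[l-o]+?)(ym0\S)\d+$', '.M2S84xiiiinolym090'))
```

`re.fullmatch` requires the pattern to consume the entire string.
Here the string isn't matched end-to-end, so the call returns None, and `bool(None)` is False.

False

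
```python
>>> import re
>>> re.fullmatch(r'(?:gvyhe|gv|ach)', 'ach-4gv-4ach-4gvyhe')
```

`re.fullmatch` is like wrapping the pattern in `^…$` (in single-line mode).
Here there's no way to consume every character, so the call returns None.

None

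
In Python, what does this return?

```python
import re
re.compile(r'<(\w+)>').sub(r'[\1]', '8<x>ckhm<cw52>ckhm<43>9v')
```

'8[x]ckhm[cw52]ckhm[43]9v'

Matches: at [1:4] → '<x>'; at [8:14] → '<cw52>'; at [18:22] → '<43>'.
Each match is replaced using the text its own group 1 captured.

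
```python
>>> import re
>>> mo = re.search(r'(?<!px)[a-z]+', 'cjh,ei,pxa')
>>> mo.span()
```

A negative assertion filters positions out without eating any characters.
Unlike `match`, `search` isn't anchored — it looks for the pattern anywhere in the string.
The match spans [0:3] → 'cjh'.

(0, 3)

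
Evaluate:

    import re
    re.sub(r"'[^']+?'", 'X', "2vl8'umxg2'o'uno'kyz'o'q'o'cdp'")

"2vl8XoXkyzXqXcdp'"

`sub` substitutes 'X' at each match site.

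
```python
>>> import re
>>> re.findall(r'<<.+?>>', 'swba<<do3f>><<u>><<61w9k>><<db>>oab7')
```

A `+?`/`*?`/`{m,n}?` starts at its minimum and grows only as far as needed for what follows to match.
Since nothing is captured, `findall` lists the 4 matched substrings directly.

['<<do3f>>', '<<u>>', '<<61w9k>>', '<<db>>']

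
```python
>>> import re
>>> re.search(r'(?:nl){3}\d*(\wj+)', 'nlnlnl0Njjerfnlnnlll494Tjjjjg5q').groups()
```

Pattern: the literal 'nl' repeated 3 times, then zero or more of a digit; then a word character, then one or more of a literal 'j' (captured).
`search` walks the string left to right and returns the first match it finds.
The match spans [0:10] → 'nlnlnl0Njj'.
Captured: group 1 = 'Njj'.

('Njj',)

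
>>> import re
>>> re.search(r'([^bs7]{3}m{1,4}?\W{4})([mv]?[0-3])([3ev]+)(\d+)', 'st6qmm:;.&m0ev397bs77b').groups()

('t6qmm:;.&', 'm0', 'ev3', '97')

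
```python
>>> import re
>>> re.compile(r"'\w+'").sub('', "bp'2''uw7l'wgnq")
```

'bpwgnq'

`sub` substitutes '' at each match site.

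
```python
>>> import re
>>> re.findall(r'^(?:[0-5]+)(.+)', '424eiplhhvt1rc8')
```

['eiplhhvt1rc8']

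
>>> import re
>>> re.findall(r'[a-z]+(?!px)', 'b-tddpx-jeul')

The negative lookaround is zero-width — it rules out positions where the adjacent text would match, without consuming anything.
No capturing groups, so `findall` returns the 3 full match strings.

['b', 'tddpx', 'jeul']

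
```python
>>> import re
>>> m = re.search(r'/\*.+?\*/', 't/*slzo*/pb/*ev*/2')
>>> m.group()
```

'/*slzo*/'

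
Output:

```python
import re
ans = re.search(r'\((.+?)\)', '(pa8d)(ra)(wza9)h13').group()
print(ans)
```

(pa8d)

Lazy quantifiers expand one character at a time until the remainder of the pattern can match.
The match spans [0:6] → '(pa8d)'.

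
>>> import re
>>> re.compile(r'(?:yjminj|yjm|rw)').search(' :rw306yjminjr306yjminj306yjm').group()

The match spans [2:4] → 'rw'.

'rw'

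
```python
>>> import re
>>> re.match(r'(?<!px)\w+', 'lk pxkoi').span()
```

`match` is anchored at position 0; if the pattern doesn't fit there, it returns None.
The match spans [0:2] → 'lk'.

(0, 2)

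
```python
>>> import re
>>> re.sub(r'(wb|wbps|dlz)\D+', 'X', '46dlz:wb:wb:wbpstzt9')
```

'46X9'

Matches: at [2:19] → 'dlz:wb:wb:wbpstzt'.
`sub` substitutes 'X' at each match site.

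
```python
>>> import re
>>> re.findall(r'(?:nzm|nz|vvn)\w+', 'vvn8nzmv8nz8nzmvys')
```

['vvn8nzmv8nz8nzmvys']

Matches: at [0:18] → 'vvn8nzmv8nz8nzmvys'.
No capturing groups, so `findall` returns the 1 full match string.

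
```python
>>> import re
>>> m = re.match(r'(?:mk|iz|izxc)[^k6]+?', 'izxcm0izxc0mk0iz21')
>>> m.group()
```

Alternation tries branches left to right and keeps the first one that lets the overall match succeed at that position.
`re.match` won't scan ahead — the pattern has to work from the very first character.
The match spans [0:3] → 'izx'.

'izx'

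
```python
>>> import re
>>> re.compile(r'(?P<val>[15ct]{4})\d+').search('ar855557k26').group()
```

Pattern: exactly 4 of one of [15ct] (captured as 'val'); then one or more of a digit.
Unlike `match`, `search` isn't anchored — it looks for the pattern anywhere in the string.
The match spans [3:8] → '55557'.
Captured: group 1 = '5555'.

'55557'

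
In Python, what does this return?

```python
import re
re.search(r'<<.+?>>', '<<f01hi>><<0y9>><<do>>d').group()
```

Because the quantifier is non-greedy, it stops expanding at the earliest point where the rest of the pattern can succeed.
The match spans [0:9] → '<<f01hi>>'.

'<<f01hi>>'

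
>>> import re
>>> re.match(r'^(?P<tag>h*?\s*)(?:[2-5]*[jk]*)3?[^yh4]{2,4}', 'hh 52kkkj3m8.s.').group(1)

The match spans [0:14] → 'hh 52kkkj3m8.s'.
Captured: group 1 = 'hh '.

'hh '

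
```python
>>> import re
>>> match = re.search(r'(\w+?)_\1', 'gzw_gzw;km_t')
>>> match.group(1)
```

'gzw'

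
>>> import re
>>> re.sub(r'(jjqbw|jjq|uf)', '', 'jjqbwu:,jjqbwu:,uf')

Alternation isn't longest-match — the leftmost alternative that fits at this position is chosen.
`sub` substitutes '' at each match site.

'u:,u:,'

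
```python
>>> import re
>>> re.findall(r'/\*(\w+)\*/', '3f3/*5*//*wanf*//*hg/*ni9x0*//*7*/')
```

With a single group, `findall` returns only what that group captured — 4 items.

['5', 'wanf', 'ni9x0', '7']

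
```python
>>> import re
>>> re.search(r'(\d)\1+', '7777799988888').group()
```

A backreference is literal: `\1` must see the identical characters the first group matched.
`re.search` scans for the first position where the pattern succeeds.
The match spans [0:5] → '77777'.
Captured: group 1 = '7'.

'77777'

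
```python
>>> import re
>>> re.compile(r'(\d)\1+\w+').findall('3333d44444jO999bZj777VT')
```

['3']

`\1` has to match the exact text group 1 already captured.
Matches: at [0:23] match '3333d44444jO999bZj777VT', group 1 = '3'.
One capturing group, so `findall` returns just the captured substring from the one match — 1 in all.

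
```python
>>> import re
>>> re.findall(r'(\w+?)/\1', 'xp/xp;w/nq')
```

['xp']

After group 1 captures some text, `\1` only succeeds where that same text appears again.
Scanning left to right: at [0:5] match 'xp/xp', group 1 = 'xp'.
Because there's exactly one group, `findall` drops the full match and keeps group 1 from the one hit.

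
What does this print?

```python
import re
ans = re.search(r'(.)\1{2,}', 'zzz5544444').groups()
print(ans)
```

('z',)

The match spans [0:3] → 'zzz'.
Captured: group 1 = 'z'.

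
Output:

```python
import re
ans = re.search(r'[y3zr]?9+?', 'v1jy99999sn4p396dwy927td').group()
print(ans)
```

This matches optionally one of [y3zr]; then one or more of a literal '9' (lazy).
Because the quantifier is non-greedy, it stops expanding at the earliest point where the rest of the pattern can succeed.
`re.search` scans for the first position where the pattern succeeds.
The match spans [3:5] → 'y9'.

y9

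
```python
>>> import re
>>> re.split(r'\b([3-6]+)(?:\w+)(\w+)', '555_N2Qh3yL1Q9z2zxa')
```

['', '555', 'a', '']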